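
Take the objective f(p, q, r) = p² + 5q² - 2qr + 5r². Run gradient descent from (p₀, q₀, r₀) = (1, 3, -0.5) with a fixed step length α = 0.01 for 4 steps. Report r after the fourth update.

∇f = (2p, 10q - 2r, -2q + 10r)
Step 1: at (1, 3, -0.5), ∇f = (2, 31, -11) → (1, 3, -0.5) − 0.01·(2, 31, -11) = (0.98, 2.69, -0.39)
Step 2: at (0.98, 2.69, -0.39), ∇f = (1.96, 27.68, -9.28) → (0.98, 2.69, -0.39) − 0.01·(1.96, 27.68, -9.28) = (0.9604, 2.4132, -0.2972)
Step 3: at (0.9604, 2.4132, -0.2972), ∇f = (1.9208, 24.7264, -7.7984) → (0.9604, 2.4132, -0.2972) − 0.01·(1.9208, 24.7264, -7.7984) = (0.941192, 2.165936, -0.219216)
Step 4: at (0.941192, 2.165936, -0.219216), ∇f = (1.882384, 22.097792, -6.524032) → (0.941192, 2.165936, -0.219216) − 0.01·(1.882384, 22.097792, -6.524032) = (0.92236816, 1.94495808, -0.15397568)
r = -0.15397568

-0.15397568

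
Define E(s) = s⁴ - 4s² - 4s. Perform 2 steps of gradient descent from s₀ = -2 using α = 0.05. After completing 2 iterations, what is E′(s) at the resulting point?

E′(s) = 4s³ - 8s - 4
s₁ = -2 − 0.05·(-20) = -1
s₂ = -1 − 0.05·0 = -1
E′(s) at (-1) = 0

0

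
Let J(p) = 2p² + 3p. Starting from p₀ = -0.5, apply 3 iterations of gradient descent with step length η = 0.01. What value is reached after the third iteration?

-0.528816

J′(p) = 4p + 3
p₁ = -0.5 − 0.01·1 = -0.51
p₂ = -0.51 − 0.01·0.96 = -0.5196
p₃ = -0.5196 − 0.01·0.9216 = -0.528816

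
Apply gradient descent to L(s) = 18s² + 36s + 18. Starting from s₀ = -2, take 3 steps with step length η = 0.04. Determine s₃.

-0.914816

L′(s) = 36s + 36
s₁ = -2 − 0.04·(-36) = -0.56
s₂ = -0.56 − 0.04·15.84 = -1.1936
s₃ = -1.1936 − 0.04·(-6.9696) = -0.914816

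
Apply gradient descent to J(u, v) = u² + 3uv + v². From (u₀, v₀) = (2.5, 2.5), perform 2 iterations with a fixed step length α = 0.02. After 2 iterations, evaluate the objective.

20.503125

∇J = (2u + 3v, 3u + 2v)
Step 1: at (2.5, 2.5), ∇J = (12.5, 12.5) → (2.5, 2.5) − 0.02·(12.5, 12.5) = (2.25, 2.25)
Step 2: at (2.25, 2.25), ∇J = (11.25, 11.25) → (2.25, 2.25) − 0.02·(11.25, 11.25) = (2.025, 2.025)
J(2.025, 2.025) = 20.503125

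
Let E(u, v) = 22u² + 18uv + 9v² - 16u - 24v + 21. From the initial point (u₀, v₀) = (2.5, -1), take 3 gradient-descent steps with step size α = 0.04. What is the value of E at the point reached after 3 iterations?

∇E = (44u + 18v - 16, 18u + 18v - 24)
(u₁, v₁) = (2.5, -1) − 0.04·(76, 3) = (-0.54, -1.12)
(u₂, v₂) = (-0.54, -1.12) − 0.04·(-59.92, -53.88) = (1.8568, 1.0352)
(u₃, v₃) = (1.8568, 1.0352) − 0.04·(84.3328, 28.056) = (-1.516512, -0.08704)
E(-1.516512, -0.08704) = 100.393075550208

100.393075550208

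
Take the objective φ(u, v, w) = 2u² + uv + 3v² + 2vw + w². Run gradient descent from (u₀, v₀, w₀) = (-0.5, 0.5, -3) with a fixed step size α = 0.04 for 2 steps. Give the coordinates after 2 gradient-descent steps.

(-0.3952, 0.728, -2.6272)

∇φ = (4u + v, u + 6v + 2w, 2v + 2w)
Step 1: at (-0.5, 0.5, -3), ∇φ = (-1.5, -3.5, -5) → (-0.5, 0.5, -3) − 0.04·(-1.5, -3.5, -5) = (-0.44, 0.64, -2.8)
Step 2: at (-0.44, 0.64, -2.8), ∇φ = (-1.12, -2.2, -4.32) → (-0.44, 0.64, -2.8) − 0.04·(-1.12, -2.2, -4.32) = (-0.3952, 0.728, -2.6272)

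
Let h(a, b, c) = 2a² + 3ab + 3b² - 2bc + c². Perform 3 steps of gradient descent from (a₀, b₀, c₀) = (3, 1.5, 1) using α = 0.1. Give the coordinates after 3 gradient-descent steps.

(0.5715, -0.17, 0.643)

∇h = (4a + 3b, 3a + 6b - 2c, -2b + 2c)
Step 1: at (3, 1.5, 1), ∇h = (16.5, 16, -1) → (3, 1.5, 1) − 0.1·(16.5, 16, -1) = (1.35, -0.1, 1.1)
Step 2: at (1.35, -0.1, 1.1), ∇h = (5.1, 1.25, 2.4) → (1.35, -0.1, 1.1) − 0.1·(5.1, 1.25, 2.4) = (0.84, -0.225, 0.86)
Step 3: at (0.84, -0.225, 0.86), ∇h = (2.685, -0.55, 2.17) → (0.84, -0.225, 0.86) − 0.1·(2.685, -0.55, 2.17) = (0.5715, -0.17, 0.643)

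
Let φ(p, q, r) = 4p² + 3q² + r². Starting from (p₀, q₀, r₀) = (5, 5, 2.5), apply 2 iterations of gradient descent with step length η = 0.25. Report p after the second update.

5

∇φ = (8p, 6q, 2r)
Step 1: at (5, 5, 2.5), ∇φ = (40, 30, 5) → (5, 5, 2.5) − 0.25·(40, 30, 5) = (-5, -2.5, 1.25)
Step 2: at (-5, -2.5, 1.25), ∇φ = (-40, -15, 2.5) → (-5, -2.5, 1.25) − 0.25·(-40, -15, 2.5) = (5, 1.25, 0.625)
p = 5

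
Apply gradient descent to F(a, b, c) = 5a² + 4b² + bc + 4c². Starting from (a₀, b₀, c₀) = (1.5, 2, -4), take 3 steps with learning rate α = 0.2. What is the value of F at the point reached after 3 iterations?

∇F = (10a, 8b + c, b + 8c)
(a₁, b₁, c₁) = (1.5, 2, -4) − 0.2·(15, 12, -30) = (-1.5, -0.4, 2)
(a₂, b₂, c₂) = (-1.5, -0.4, 2) − 0.2·(-15, -1.2, 15.6) = (1.5, -0.16, -1.12)
(a₃, b₃, c₃) = (1.5, -0.16, -1.12) − 0.2·(15, -2.4, -9.12) = (-1.5, 0.32, 0.704)
F(-1.5, 0.32, 0.704) = 13.867344

13.867344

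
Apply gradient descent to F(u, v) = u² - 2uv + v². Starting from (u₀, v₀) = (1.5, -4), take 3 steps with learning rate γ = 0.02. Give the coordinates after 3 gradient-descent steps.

(0.891392, -3.391392)

∇F = (2u - 2v, -2u + 2v)
Step 1: at (1.5, -4), ∇F = (11, -11) → (1.5, -4) − 0.02·(11, -11) = (1.28, -3.78)
Step 2: at (1.28, -3.78), ∇F = (10.12, -10.12) → (1.28, -3.78) − 0.02·(10.12, -10.12) = (1.0776, -3.5776)
Step 3: at (1.0776, -3.5776), ∇F = (9.3104, -9.3104) → (1.0776, -3.5776) − 0.02·(9.3104, -9.3104) = (0.891392, -3.391392)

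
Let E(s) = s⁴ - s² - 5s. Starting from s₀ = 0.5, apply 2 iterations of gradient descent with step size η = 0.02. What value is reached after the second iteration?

E′(s) = 4s³ - 2s - 5
s₁ = 0.5 − 0.02·(-5.5) = 0.61
s₂ = 0.61 − 0.02·(-5.312076) = 0.71624152

0.71624152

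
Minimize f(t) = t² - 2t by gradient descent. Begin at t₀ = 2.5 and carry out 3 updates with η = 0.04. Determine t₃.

f′(t) = 2t - 2
Step 1: f′(2.5) = 3; t₁ = 2.5 − 0.04·3 = 2.38
Step 2: f′(2.38) = 2.76; t₂ = 2.38 − 0.04·2.76 = 2.2696
Step 3: f′(2.2696) = 2.5392; t₃ = 2.2696 − 0.04·2.5392 = 2.168032

2.168032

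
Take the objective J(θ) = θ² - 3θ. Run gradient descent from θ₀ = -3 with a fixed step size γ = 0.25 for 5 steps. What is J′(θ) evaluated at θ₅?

J′(θ) = 2θ - 3
Step 1: J′(-3) = -9; θ₁ = -3 − 0.25·(-9) = -0.75
Step 2: J′(-0.75) = -4.5; θ₂ = -0.75 − 0.25·(-4.5) = 0.375
Step 3: J′(0.375) = -2.25; θ₃ = 0.375 − 0.25·(-2.25) = 0.9375
Step 4: J′(0.9375) = -1.125; θ₄ = 0.9375 − 0.25·(-1.125) = 1.21875
Step 5: J′(1.21875) = -0.5625; θ₅ = 1.21875 − 0.25·(-0.5625) = 1.359375
J′(θ) at (1.359375) = -0.28125

-0.28125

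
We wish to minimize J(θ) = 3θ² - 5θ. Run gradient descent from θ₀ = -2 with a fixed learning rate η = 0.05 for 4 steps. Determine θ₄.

0.15305

J′(θ) = 6θ - 5
Step 1: J′(-2) = -17; θ₁ = -2 − 0.05·(-17) = -1.15
Step 2: J′(-1.15) = -11.9; θ₂ = -1.15 − 0.05·(-11.9) = -0.555
Step 3: J′(-0.555) = -8.33; θ₃ = -0.555 − 0.05·(-8.33) = -0.1385
Step 4: J′(-0.1385) = -5.831; θ₄ = -0.1385 − 0.05·(-5.831) = 0.15305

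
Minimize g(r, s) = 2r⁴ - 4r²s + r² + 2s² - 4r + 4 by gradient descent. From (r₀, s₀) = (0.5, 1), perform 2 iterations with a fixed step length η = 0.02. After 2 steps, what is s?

∇g = (8r³ - 8rs + 2r - 4, -4r² + 4s)
(r₁, s₁) = (0.5, 1) − 0.02·(-6, 3) = (0.62, 0.94)
(r₂, s₂) = (0.62, 0.94) − 0.02·(-5.515776, 2.2224) = (0.73031552, 0.895552)
s = 0.895552

0.895552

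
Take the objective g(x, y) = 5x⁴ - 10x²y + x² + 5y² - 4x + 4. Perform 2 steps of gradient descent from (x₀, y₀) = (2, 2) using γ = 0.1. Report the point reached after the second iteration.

(379.6, 36)

∇g = (20x³ - 20xy + 2x - 4, -10x² + 10y)
(x₁, y₁) = (2, 2) − 0.1·(80, -20) = (-6, 4)
(x₂, y₂) = (-6, 4) − 0.1·(-3856, -320) = (379.6, 36)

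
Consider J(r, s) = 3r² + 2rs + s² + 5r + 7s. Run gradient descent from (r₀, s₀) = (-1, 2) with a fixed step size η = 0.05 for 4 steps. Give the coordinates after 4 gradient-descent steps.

(-1.1806, 0.5048)

∇J = (6r + 2s + 5, 2r + 2s + 7)
(r₁, s₁) = (-1, 2) − 0.05·(3, 9) = (-1.15, 1.55)
(r₂, s₂) = (-1.15, 1.55) − 0.05·(1.2, 7.8) = (-1.21, 1.16)
(r₃, s₃) = (-1.21, 1.16) − 0.05·(0.06, 6.9) = (-1.213, 0.815)
(r₄, s₄) = (-1.213, 0.815) − 0.05·(-0.648, 6.204) = (-1.1806, 0.5048)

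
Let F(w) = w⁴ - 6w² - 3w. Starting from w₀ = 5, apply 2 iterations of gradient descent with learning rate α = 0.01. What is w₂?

F′(w) = 4w³ - 12w - 3
w₁ = 5 − 0.01·437 = 0.63
w₂ = 0.63 − 0.01·(-9.559812) = 0.72559812

0.72559812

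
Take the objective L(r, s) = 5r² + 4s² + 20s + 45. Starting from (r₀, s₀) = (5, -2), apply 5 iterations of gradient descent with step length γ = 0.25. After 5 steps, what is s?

∇L = (10r, 8s + 20)
(r₁, s₁) = (5, -2) − 0.25·(50, 4) = (-7.5, -3)
(r₂, s₂) = (-7.5, -3) − 0.25·(-75, -4) = (11.25, -2)
(r₃, s₃) = (11.25, -2) − 0.25·(112.5, 4) = (-16.875, -3)
(r₄, s₄) = (-16.875, -3) − 0.25·(-168.75, -4) = (25.3125, -2)
(r₅, s₅) = (25.3125, -2) − 0.25·(253.125, 4) = (-37.96875, -3)
s = -3

-3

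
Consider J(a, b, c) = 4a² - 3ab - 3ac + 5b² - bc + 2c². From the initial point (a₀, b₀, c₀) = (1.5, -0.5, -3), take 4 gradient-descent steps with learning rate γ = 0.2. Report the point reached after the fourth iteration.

∇J = (8a - 3b - 3c, -3a + 10b - c, -3a - b + 4c)
Step 1: at (1.5, -0.5, -3), ∇J = (22.5, -6.5, -16) → (1.5, -0.5, -3) − 0.2·(22.5, -6.5, -16) = (-3, 0.8, 0.2)
Step 2: at (-3, 0.8, 0.2), ∇J = (-27, 16.8, 9) → (-3, 0.8, 0.2) − 0.2·(-27, 16.8, 9) = (2.4, -2.56, -1.6)
Step 3: at (2.4, -2.56, -1.6), ∇J = (31.68, -31.2, -11.04) → (2.4, -2.56, -1.6) − 0.2·(31.68, -31.2, -11.04) = (-3.936, 3.68, 0.608)
Step 4: at (-3.936, 3.68, 0.608), ∇J = (-44.352, 48, 10.56) → (-3.936, 3.68, 0.608) − 0.2·(-44.352, 48, 10.56) = (4.9344, -5.92, -1.504)

(4.9344, -5.92, -1.504)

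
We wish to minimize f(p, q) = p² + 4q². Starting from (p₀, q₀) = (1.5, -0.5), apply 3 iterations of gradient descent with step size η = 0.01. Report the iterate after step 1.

(1.47, -0.46)

∇f = (2p, 8q)
Step 1: at (1.5, -0.5), ∇f = (3, -4) → (1.5, -0.5) − 0.01·(3, -4) = (1.47, -0.46)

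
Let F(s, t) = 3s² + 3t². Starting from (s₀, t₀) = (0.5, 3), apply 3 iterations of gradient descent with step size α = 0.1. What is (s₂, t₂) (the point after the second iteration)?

(0.08, 0.48)

∇F = (6s, 6t)
Step 1: at (0.5, 3), ∇F = (3, 18) → (0.5, 3) − 0.1·(3, 18) = (0.2, 1.2)
Step 2: at (0.2, 1.2), ∇F = (1.2, 7.2) → (0.2, 1.2) − 0.1·(1.2, 7.2) = (0.08, 0.48)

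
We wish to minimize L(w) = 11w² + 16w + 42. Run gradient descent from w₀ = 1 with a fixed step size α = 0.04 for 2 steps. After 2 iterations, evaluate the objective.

36.18862336

L′(w) = 22w + 16
Step 1: L′(1) = 38; w₁ = 1 − 0.04·38 = -0.52
Step 2: L′(-0.52) = 4.56; w₂ = -0.52 − 0.04·4.56 = -0.7024
L(-0.7024) = 36.18862336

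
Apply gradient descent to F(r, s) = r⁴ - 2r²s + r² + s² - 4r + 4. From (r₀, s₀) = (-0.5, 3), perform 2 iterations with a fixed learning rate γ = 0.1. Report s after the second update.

2.0205

∇F = (4r³ - 4rs + 2r - 4, -2r² + 2s)
(r₁, s₁) = (-0.5, 3) − 0.1·(0.5, 5.5) = (-0.55, 2.45)
(r₂, s₂) = (-0.55, 2.45) − 0.1·(-0.3755, 4.295) = (-0.51245, 2.0205)
s = 2.0205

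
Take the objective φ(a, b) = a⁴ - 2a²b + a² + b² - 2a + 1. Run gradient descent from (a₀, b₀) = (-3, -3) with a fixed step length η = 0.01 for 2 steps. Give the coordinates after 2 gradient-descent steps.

(-1.13733632, -2.660992)

∇φ = (4a³ - 4ab + 2a - 2, -2a² + 2b)
(a₁, b₁) = (-3, -3) − 0.01·(-152, -24) = (-1.48, -2.76)
(a₂, b₂) = (-1.48, -2.76) − 0.01·(-34.266368, -9.9008) = (-1.13733632, -2.660992)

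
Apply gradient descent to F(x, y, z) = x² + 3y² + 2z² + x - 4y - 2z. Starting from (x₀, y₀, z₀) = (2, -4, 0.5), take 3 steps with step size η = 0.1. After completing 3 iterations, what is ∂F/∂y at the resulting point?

-1.792

∇F = (2x + 1, 6y - 4, 4z - 2)
Step 1: at (2, -4, 0.5), ∇F = (5, -28, 0) → (2, -4, 0.5) − 0.1·(5, -28, 0) = (1.5, -1.2, 0.5)
Step 2: at (1.5, -1.2, 0.5), ∇F = (4, -11.2, 0) → (1.5, -1.2, 0.5) − 0.1·(4, -11.2, 0) = (1.1, -0.08, 0.5)
Step 3: at (1.1, -0.08, 0.5), ∇F = (3.2, -4.48, 0) → (1.1, -0.08, 0.5) − 0.1·(3.2, -4.48, 0) = (0.78, 0.368, 0.5)
∂F/∂y at (0.78, 0.368, 0.5) = -1.792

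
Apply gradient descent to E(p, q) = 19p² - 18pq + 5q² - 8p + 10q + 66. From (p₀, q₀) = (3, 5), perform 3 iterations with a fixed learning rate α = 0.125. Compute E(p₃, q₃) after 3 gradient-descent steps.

∇E = (38p - 18q - 8, -18p + 10q + 10)
Step 1: at (3, 5), ∇E = (16, 6) → (3, 5) − 0.125·(16, 6) = (1, 4.25)
Step 2: at (1, 4.25), ∇E = (-46.5, 34.5) → (1, 4.25) − 0.125·(-46.5, 34.5) = (6.8125, -0.0625)
Step 3: at (6.8125, -0.0625), ∇E = (252, -113.25) → (6.8125, -0.0625) − 0.125·(252, -113.25) = (-24.6875, 14.09375)
E(-24.6875, 14.09375) = 19240.4970703125

19240.4970703125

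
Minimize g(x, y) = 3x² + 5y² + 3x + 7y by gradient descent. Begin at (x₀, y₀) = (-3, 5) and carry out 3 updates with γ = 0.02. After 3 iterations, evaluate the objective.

∇g = (6x + 3, 10y + 7)
Step 1: at (-3, 5), ∇g = (-15, 57) → (-3, 5) − 0.02·(-15, 57) = (-2.7, 3.86)
Step 2: at (-2.7, 3.86), ∇g = (-13.2, 45.6) → (-2.7, 3.86) − 0.02·(-13.2, 45.6) = (-2.436, 2.948)
Step 3: at (-2.436, 2.948), ∇g = (-11.616, 36.48) → (-2.436, 2.948) − 0.02·(-11.616, 36.48) = (-2.20368, 2.2184)
g(-2.20368, 2.2184) = 48.0928694272

48.0928694272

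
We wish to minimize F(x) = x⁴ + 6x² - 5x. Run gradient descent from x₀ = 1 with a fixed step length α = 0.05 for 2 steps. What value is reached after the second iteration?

F′(x) = 4x³ + 12x - 5
Step 1: F′(1) = 11; x₁ = 1 − 0.05·11 = 0.45
Step 2: F′(0.45) = 0.7645; x₂ = 0.45 − 0.05·0.7645 = 0.411775

0.411775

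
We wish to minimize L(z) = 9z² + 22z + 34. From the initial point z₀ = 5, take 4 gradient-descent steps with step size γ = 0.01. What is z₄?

1.59097984

L′(z) = 18z + 22
z₁ = 5 − 0.01·112 = 3.88
z₂ = 3.88 − 0.01·91.84 = 2.9616
z₃ = 2.9616 − 0.01·75.3088 = 2.208512
z₄ = 2.208512 − 0.01·61.753216 = 1.59097984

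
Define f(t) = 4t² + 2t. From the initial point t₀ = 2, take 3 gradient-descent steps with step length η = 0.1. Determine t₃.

f′(t) = 8t + 2
Step 1: f′(2) = 18; t₁ = 2 − 0.1·18 = 0.2
Step 2: f′(0.2) = 3.6; t₂ = 0.2 − 0.1·3.6 = -0.16
Step 3: f′(-0.16) = 0.72; t₃ = -0.16 − 0.1·0.72 = -0.232

-0.232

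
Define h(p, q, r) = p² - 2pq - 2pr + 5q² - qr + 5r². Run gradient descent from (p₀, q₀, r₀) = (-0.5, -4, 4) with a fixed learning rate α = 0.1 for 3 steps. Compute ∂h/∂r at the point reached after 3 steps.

∇h = (2p - 2q - 2r, -2p + 10q - r, -2p - q + 10r)
(p₁, q₁, r₁) = (-0.5, -4, 4) − 0.1·(-1, -43, 45) = (-0.4, 0.3, -0.5)
(p₂, q₂, r₂) = (-0.4, 0.3, -0.5) − 0.1·(-0.4, 4.3, -4.5) = (-0.36, -0.13, -0.05)
(p₃, q₃, r₃) = (-0.36, -0.13, -0.05) − 0.1·(-0.36, -0.53, 0.35) = (-0.324, -0.077, -0.085)
∂h/∂r at (-0.324, -0.077, -0.085) = -0.125

-0.125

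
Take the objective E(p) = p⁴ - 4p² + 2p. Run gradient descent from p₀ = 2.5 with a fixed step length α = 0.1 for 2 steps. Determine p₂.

E′(p) = 4p³ - 8p + 2
Step 1: E′(2.5) = 44.5; p₁ = 2.5 − 0.1·44.5 = -1.95
Step 2: E′(-1.95) = -12.0595; p₂ = -1.95 − 0.1·(-12.0595) = -0.74405

-0.74405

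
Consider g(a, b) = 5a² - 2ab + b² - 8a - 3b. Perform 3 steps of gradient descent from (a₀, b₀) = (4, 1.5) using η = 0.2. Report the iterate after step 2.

(4.64, 1.74)

∇g = (10a - 2b - 8, -2a + 2b - 3)
(a₁, b₁) = (4, 1.5) − 0.2·(29, -8) = (-1.8, 3.1)
(a₂, b₂) = (-1.8, 3.1) − 0.2·(-32.2, 6.8) = (4.64, 1.74)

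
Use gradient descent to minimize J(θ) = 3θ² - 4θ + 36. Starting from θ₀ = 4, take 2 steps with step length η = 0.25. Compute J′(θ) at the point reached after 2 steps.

J′(θ) = 6θ - 4
θ₁ = 4 − 0.25·20 = -1
θ₂ = -1 − 0.25·(-10) = 1.5
J′(θ) at (1.5) = 5

5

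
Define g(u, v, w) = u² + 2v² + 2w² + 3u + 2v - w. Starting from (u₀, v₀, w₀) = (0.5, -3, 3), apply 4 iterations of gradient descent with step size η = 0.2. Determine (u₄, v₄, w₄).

∇g = (2u + 3, 4v + 2, 4w - 1)
Step 1: at (0.5, -3, 3), ∇g = (4, -10, 11) → (0.5, -3, 3) − 0.2·(4, -10, 11) = (-0.3, -1, 0.8)
Step 2: at (-0.3, -1, 0.8), ∇g = (2.4, -2, 2.2) → (-0.3, -1, 0.8) − 0.2·(2.4, -2, 2.2) = (-0.78, -0.6, 0.36)
Step 3: at (-0.78, -0.6, 0.36), ∇g = (1.44, -0.4, 0.44) → (-0.78, -0.6, 0.36) − 0.2·(1.44, -0.4, 0.44) = (-1.068, -0.52, 0.272)
Step 4: at (-1.068, -0.52, 0.272), ∇g = (0.864, -0.08, 0.088) → (-1.068, -0.52, 0.272) − 0.2·(0.864, -0.08, 0.088) = (-1.2408, -0.504, 0.2544)

(-1.2408, -0.504, 0.2544)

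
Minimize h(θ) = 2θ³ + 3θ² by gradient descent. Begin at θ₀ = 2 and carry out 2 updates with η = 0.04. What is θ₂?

h′(θ) = 6θ² + 6θ
Step 1: h′(2) = 36; θ₁ = 2 − 0.04·36 = 0.56
Step 2: h′(0.56) = 5.2416; θ₂ = 0.56 − 0.04·5.2416 = 0.350336

0.350336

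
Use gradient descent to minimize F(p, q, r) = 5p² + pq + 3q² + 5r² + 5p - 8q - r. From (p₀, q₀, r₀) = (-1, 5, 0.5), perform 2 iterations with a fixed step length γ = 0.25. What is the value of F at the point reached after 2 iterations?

4.71484375

∇F = (10p + q + 5, p + 6q - 8, 10r - 1)
(p₁, q₁, r₁) = (-1, 5, 0.5) − 0.25·(0, 21, 4) = (-1, -0.25, -0.5)
(p₂, q₂, r₂) = (-1, -0.25, -0.5) − 0.25·(-5.25, -10.5, -6) = (0.3125, 2.375, 1)
F(0.3125, 2.375, 1) = 4.71484375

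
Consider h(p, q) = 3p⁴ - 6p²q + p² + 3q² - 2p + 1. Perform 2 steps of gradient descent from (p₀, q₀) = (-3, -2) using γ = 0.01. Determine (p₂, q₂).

(0.73698432, -1.194704)

∇h = (12p³ - 12pq + 2p - 2, -6p² + 6q)
(p₁, q₁) = (-3, -2) − 0.01·(-404, -66) = (1.04, -1.34)
(p₂, q₂) = (1.04, -1.34) − 0.01·(30.301568, -14.5296) = (0.73698432, -1.194704)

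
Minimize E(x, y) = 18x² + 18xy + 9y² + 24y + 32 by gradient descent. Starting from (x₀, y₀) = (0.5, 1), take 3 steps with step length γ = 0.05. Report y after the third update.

∇E = (36x + 18y, 18x + 18y + 24)
Step 1: at (0.5, 1), ∇E = (36, 51) → (0.5, 1) − 0.05·(36, 51) = (-1.3, -1.55)
Step 2: at (-1.3, -1.55), ∇E = (-74.7, -27.3) → (-1.3, -1.55) − 0.05·(-74.7, -27.3) = (2.435, -0.185)
Step 3: at (2.435, -0.185), ∇E = (84.33, 64.5) → (2.435, -0.185) − 0.05·(84.33, 64.5) = (-1.7815, -3.41)
y = -3.41

-3.41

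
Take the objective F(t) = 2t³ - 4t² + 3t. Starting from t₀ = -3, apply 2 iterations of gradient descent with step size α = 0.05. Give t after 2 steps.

F′(t) = 6t² - 8t + 3
Step 1: F′(-3) = 81; t₁ = -3 − 0.05·81 = -7.05
Step 2: F′(-7.05) = 357.615; t₂ = -7.05 − 0.05·357.615 = -24.93075

-24.93075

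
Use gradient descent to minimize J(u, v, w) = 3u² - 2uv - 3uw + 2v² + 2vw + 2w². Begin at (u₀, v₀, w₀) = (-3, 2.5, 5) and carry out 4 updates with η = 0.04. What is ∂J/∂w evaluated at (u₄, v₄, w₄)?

6.74231296

∇J = (6u - 2v - 3w, -2u + 4v + 2w, -3u + 2v + 4w)
Step 1: at (-3, 2.5, 5), ∇J = (-38, 26, 34) → (-3, 2.5, 5) − 0.04·(-38, 26, 34) = (-1.48, 1.46, 3.64)
Step 2: at (-1.48, 1.46, 3.64), ∇J = (-22.72, 16.08, 21.92) → (-1.48, 1.46, 3.64) − 0.04·(-22.72, 16.08, 21.92) = (-0.5712, 0.8168, 2.7632)
Step 3: at (-0.5712, 0.8168, 2.7632), ∇J = (-13.3504, 9.936, 14.4) → (-0.5712, 0.8168, 2.7632) − 0.04·(-13.3504, 9.936, 14.4) = (-0.037184, 0.41936, 2.1872)
Step 4: at (-0.037184, 0.41936, 2.1872), ∇J = (-7.623424, 6.126208, 9.699072) → (-0.037184, 0.41936, 2.1872) − 0.04·(-7.623424, 6.126208, 9.699072) = (0.26775296, 0.17431168, 1.79923712)
∂J/∂w at (0.26775296, 0.17431168, 1.79923712) = 6.74231296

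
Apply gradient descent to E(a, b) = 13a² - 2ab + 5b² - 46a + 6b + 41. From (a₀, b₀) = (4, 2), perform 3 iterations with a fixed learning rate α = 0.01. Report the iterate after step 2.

(3.0568, 1.6472)

∇E = (26a - 2b - 46, -2a + 10b + 6)
Step 1: at (4, 2), ∇E = (54, 18) → (4, 2) − 0.01·(54, 18) = (3.46, 1.82)
Step 2: at (3.46, 1.82), ∇E = (40.32, 17.28) → (3.46, 1.82) − 0.01·(40.32, 17.28) = (3.0568, 1.6472)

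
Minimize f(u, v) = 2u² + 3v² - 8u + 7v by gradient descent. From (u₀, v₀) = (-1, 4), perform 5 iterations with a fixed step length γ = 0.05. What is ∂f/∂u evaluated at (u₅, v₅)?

-3.93216

∇f = (4u - 8, 6v + 7)
(u₁, v₁) = (-1, 4) − 0.05·(-12, 31) = (-0.4, 2.45)
(u₂, v₂) = (-0.4, 2.45) − 0.05·(-9.6, 21.7) = (0.08, 1.365)
(u₃, v₃) = (0.08, 1.365) − 0.05·(-7.68, 15.19) = (0.464, 0.6055)
(u₄, v₄) = (0.464, 0.6055) − 0.05·(-6.144, 10.633) = (0.7712, 0.07385)
(u₅, v₅) = (0.7712, 0.07385) − 0.05·(-4.9152, 7.4431) = (1.01696, -0.298305)
∂f/∂u at (1.01696, -0.298305) = -3.93216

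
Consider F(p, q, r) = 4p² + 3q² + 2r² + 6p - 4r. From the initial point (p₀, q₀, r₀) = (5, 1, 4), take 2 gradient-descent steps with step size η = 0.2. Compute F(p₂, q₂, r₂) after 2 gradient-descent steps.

12.9232

∇F = (8p + 6, 6q, 4r - 4)
(p₁, q₁, r₁) = (5, 1, 4) − 0.2·(46, 6, 12) = (-4.2, -0.2, 1.6)
(p₂, q₂, r₂) = (-4.2, -0.2, 1.6) − 0.2·(-27.6, -1.2, 2.4) = (1.32, 0.04, 1.12)
F(1.32, 0.04, 1.12) = 12.9232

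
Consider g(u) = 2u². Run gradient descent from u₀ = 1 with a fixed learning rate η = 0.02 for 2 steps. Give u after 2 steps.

g′(u) = 4u
u₁ = 1 − 0.02·4 = 0.92
u₂ = 0.92 − 0.02·3.68 = 0.8464

0.8464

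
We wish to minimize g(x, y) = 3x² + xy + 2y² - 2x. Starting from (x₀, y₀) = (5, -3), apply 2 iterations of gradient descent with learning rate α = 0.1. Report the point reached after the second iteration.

(1.43, -1.63)

∇g = (6x + y - 2, x + 4y)
(x₁, y₁) = (5, -3) − 0.1·(25, -7) = (2.5, -2.3)
(x₂, y₂) = (2.5, -2.3) − 0.1·(10.7, -6.7) = (1.43, -1.63)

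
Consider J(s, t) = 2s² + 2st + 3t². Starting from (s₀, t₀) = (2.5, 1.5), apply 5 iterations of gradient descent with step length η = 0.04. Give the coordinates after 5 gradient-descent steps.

(0.88025472, 0.00753536)

∇J = (4s + 2t, 2s + 6t)
(s₁, t₁) = (2.5, 1.5) − 0.04·(13, 14) = (1.98, 0.94)
(s₂, t₂) = (1.98, 0.94) − 0.04·(9.8, 9.6) = (1.588, 0.556)
(s₃, t₃) = (1.588, 0.556) − 0.04·(7.464, 6.512) = (1.28944, 0.29552)
(s₄, t₄) = (1.28944, 0.29552) − 0.04·(5.7488, 4.352) = (1.059488, 0.12144)
(s₅, t₅) = (1.059488, 0.12144) − 0.04·(4.480832, 2.847616) = (0.88025472, 0.00753536)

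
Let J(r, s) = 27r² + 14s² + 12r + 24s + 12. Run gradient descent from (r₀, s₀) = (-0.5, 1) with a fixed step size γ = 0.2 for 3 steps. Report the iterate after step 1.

(2.5, -9.4)

∇J = (54r + 12, 28s + 24)
(r₁, s₁) = (-0.5, 1) − 0.2·(-15, 52) = (2.5, -9.4)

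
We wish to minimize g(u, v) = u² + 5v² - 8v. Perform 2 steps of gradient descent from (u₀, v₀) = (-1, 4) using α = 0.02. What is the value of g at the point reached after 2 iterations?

∇g = (2u, 10v - 8)
Step 1: at (-1, 4), ∇g = (-2, 32) → (-1, 4) − 0.02·(-2, 32) = (-0.96, 3.36)
Step 2: at (-0.96, 3.36), ∇g = (-1.92, 25.6) → (-0.96, 3.36) − 0.02·(-1.92, 25.6) = (-0.9216, 2.848)
g(-0.9216, 2.848) = 18.62086656

18.62086656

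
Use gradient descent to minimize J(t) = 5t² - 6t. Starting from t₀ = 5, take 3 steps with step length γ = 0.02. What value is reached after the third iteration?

J′(t) = 10t - 6
t₁ = 5 − 0.02·44 = 4.12
t₂ = 4.12 − 0.02·35.2 = 3.416
t₃ = 3.416 − 0.02·28.16 = 2.8528

2.8528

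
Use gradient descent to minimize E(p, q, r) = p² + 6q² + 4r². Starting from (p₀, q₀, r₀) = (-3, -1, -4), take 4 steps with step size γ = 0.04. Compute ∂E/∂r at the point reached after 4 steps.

∇E = (2p, 12q, 8r)
Step 1: at (-3, -1, -4), ∇E = (-6, -12, -32) → (-3, -1, -4) − 0.04·(-6, -12, -32) = (-2.76, -0.52, -2.72)
Step 2: at (-2.76, -0.52, -2.72), ∇E = (-5.52, -6.24, -21.76) → (-2.76, -0.52, -2.72) − 0.04·(-5.52, -6.24, -21.76) = (-2.5392, -0.2704, -1.8496)
Step 3: at (-2.5392, -0.2704, -1.8496), ∇E = (-5.0784, -3.2448, -14.7968) → (-2.5392, -0.2704, -1.8496) − 0.04·(-5.0784, -3.2448, -14.7968) = (-2.336064, -0.140608, -1.257728)
Step 4: at (-2.336064, -0.140608, -1.257728), ∇E = (-4.672128, -1.687296, -10.061824) → (-2.336064, -0.140608, -1.257728) − 0.04·(-4.672128, -1.687296, -10.061824) = (-2.14917888, -0.07311616, -0.85525504)
∂E/∂r at (-2.14917888, -0.07311616, -0.85525504) = -6.84204032

-6.84204032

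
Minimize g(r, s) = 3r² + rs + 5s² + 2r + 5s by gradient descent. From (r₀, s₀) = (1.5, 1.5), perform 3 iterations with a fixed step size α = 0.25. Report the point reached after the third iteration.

(-2.3828125, -9.0234375)

∇g = (6r + s + 2, r + 10s + 5)
(r₁, s₁) = (1.5, 1.5) − 0.25·(12.5, 21.5) = (-1.625, -3.875)
(r₂, s₂) = (-1.625, -3.875) − 0.25·(-11.625, -35.375) = (1.28125, 4.96875)
(r₃, s₃) = (1.28125, 4.96875) − 0.25·(14.65625, 55.96875) = (-2.3828125, -9.0234375)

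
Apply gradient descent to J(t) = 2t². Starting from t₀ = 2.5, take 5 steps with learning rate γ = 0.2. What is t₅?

J′(t) = 4t
t₁ = 2.5 − 0.2·10 = 0.5
t₂ = 0.5 − 0.2·2 = 0.1
t₃ = 0.1 − 0.2·0.4 = 0.02
t₄ = 0.02 − 0.2·0.08 = 0.004
t₅ = 0.004 − 0.2·0.016 = 0.0008

0.0008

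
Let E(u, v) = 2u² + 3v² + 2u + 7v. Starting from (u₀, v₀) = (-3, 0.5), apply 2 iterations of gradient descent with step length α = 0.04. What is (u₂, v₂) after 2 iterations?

∇E = (4u + 2, 6v + 7)
(u₁, v₁) = (-3, 0.5) − 0.04·(-10, 10) = (-2.6, 0.1)
(u₂, v₂) = (-2.6, 0.1) − 0.04·(-8.4, 7.6) = (-2.264, -0.204)

(-2.264, -0.204)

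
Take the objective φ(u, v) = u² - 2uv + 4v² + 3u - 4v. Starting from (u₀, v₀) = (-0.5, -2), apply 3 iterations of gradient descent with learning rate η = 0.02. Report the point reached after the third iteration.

∇φ = (2u - 2v + 3, -2u + 8v - 4)
(u₁, v₁) = (-0.5, -2) − 0.02·(6, -19) = (-0.62, -1.62)
(u₂, v₂) = (-0.62, -1.62) − 0.02·(5, -15.72) = (-0.72, -1.3056)
(u₃, v₃) = (-0.72, -1.3056) − 0.02·(4.1712, -13.0048) = (-0.803424, -1.045504)

(-0.803424, -1.045504)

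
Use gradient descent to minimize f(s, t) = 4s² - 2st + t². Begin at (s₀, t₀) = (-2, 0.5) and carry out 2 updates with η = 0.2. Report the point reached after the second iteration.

(-1.04, 0.26)

∇f = (8s - 2t, -2s + 2t)
Step 1: at (-2, 0.5), ∇f = (-17, 5) → (-2, 0.5) − 0.2·(-17, 5) = (1.4, -0.5)
Step 2: at (1.4, -0.5), ∇f = (12.2, -3.8) → (1.4, -0.5) − 0.2·(12.2, -3.8) = (-1.04, 0.26)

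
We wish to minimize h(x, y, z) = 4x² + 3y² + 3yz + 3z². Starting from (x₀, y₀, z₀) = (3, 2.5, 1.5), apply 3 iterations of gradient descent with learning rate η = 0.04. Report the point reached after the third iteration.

(0.943296, 0.865024, 0.183552)

∇h = (8x, 6y + 3z, 3y + 6z)
(x₁, y₁, z₁) = (3, 2.5, 1.5) − 0.04·(24, 19.5, 16.5) = (2.04, 1.72, 0.84)
(x₂, y₂, z₂) = (2.04, 1.72, 0.84) − 0.04·(16.32, 12.84, 10.2) = (1.3872, 1.2064, 0.432)
(x₃, y₃, z₃) = (1.3872, 1.2064, 0.432) − 0.04·(11.0976, 8.5344, 6.2112) = (0.943296, 0.865024, 0.183552)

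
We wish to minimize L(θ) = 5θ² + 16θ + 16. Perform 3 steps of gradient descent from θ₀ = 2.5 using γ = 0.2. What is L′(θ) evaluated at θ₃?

L′(θ) = 10θ + 16
θ₁ = 2.5 − 0.2·41 = -5.7
θ₂ = -5.7 − 0.2·(-41) = 2.5
θ₃ = 2.5 − 0.2·41 = -5.7
L′(θ) at (-5.7) = -41

-41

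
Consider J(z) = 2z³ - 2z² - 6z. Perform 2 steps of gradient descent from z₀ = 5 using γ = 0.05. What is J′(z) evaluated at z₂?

J′(z) = 6z² - 4z - 6
Step 1: J′(5) = 124; z₁ = 5 − 0.05·124 = -1.2
Step 2: J′(-1.2) = 7.44; z₂ = -1.2 − 0.05·7.44 = -1.572
J′(z) at (-1.572) = 15.115104

15.115104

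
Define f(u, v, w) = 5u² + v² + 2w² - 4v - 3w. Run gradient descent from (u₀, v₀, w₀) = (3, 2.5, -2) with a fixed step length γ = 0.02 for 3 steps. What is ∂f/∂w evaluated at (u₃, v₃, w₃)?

-8.565568

∇f = (10u, 2v - 4, 4w - 3)
(u₁, v₁, w₁) = (3, 2.5, -2) − 0.02·(30, 1, -11) = (2.4, 2.48, -1.78)
(u₂, v₂, w₂) = (2.4, 2.48, -1.78) − 0.02·(24, 0.96, -10.12) = (1.92, 2.4608, -1.5776)
(u₃, v₃, w₃) = (1.92, 2.4608, -1.5776) − 0.02·(19.2, 0.9216, -9.3104) = (1.536, 2.442368, -1.391392)
∂f/∂w at (1.536, 2.442368, -1.391392) = -8.565568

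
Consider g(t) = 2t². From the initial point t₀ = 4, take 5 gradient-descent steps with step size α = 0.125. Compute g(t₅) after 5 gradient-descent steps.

g′(t) = 4t
t₁ = 4 − 0.125·16 = 2
t₂ = 2 − 0.125·8 = 1
t₃ = 1 − 0.125·4 = 0.5
t₄ = 0.5 − 0.125·2 = 0.25
t₅ = 0.25 − 0.125·1 = 0.125
g(0.125) = 0.03125

0.03125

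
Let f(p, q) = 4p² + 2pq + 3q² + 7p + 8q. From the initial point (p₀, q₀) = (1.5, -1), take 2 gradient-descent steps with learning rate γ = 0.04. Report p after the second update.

∇f = (8p + 2q + 7, 2p + 6q + 8)
Step 1: at (1.5, -1), ∇f = (17, 5) → (1.5, -1) − 0.04·(17, 5) = (0.82, -1.2)
Step 2: at (0.82, -1.2), ∇f = (11.16, 2.44) → (0.82, -1.2) − 0.04·(11.16, 2.44) = (0.3736, -1.2976)
p = 0.3736

0.3736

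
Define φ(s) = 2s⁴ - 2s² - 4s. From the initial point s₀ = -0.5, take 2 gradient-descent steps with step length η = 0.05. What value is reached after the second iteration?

-0.20285

φ′(s) = 8s³ - 4s - 4
Step 1: φ′(-0.5) = -3; s₁ = -0.5 − 0.05·(-3) = -0.35
Step 2: φ′(-0.35) = -2.943; s₂ = -0.35 − 0.05·(-2.943) = -0.20285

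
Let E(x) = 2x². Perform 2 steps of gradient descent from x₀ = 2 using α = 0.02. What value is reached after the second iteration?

E′(x) = 4x
Step 1: E′(2) = 8; x₁ = 2 − 0.02·8 = 1.84
Step 2: E′(1.84) = 7.36; x₂ = 1.84 − 0.02·7.36 = 1.6928

1.6928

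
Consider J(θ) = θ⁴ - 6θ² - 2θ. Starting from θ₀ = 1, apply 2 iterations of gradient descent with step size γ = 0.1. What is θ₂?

1.4

J′(θ) = 4θ³ - 12θ - 2
θ₁ = 1 − 0.1·(-10) = 2
θ₂ = 2 − 0.1·6 = 1.4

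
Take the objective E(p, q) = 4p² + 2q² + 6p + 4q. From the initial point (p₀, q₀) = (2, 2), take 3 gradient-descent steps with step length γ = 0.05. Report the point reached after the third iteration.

(-0.156, 0.536)

∇E = (8p + 6, 4q + 4)
(p₁, q₁) = (2, 2) − 0.05·(22, 12) = (0.9, 1.4)
(p₂, q₂) = (0.9, 1.4) − 0.05·(13.2, 9.6) = (0.24, 0.92)
(p₃, q₃) = (0.24, 0.92) − 0.05·(7.92, 7.68) = (-0.156, 0.536)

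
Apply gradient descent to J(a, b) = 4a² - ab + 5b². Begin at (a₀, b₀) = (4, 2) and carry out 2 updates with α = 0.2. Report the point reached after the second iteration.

∇J = (8a - b, -a + 10b)
Step 1: at (4, 2), ∇J = (30, 16) → (4, 2) − 0.2·(30, 16) = (-2, -1.2)
Step 2: at (-2, -1.2), ∇J = (-14.8, -10) → (-2, -1.2) − 0.2·(-14.8, -10) = (0.96, 0.8)

(0.96, 0.8)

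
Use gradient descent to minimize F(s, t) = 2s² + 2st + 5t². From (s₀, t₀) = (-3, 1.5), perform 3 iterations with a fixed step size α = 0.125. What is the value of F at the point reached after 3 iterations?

∇F = (4s + 2t, 2s + 10t)
Step 1: at (-3, 1.5), ∇F = (-9, 9) → (-3, 1.5) − 0.125·(-9, 9) = (-1.875, 0.375)
Step 2: at (-1.875, 0.375), ∇F = (-6.75, 0) → (-1.875, 0.375) − 0.125·(-6.75, 0) = (-1.03125, 0.375)
Step 3: at (-1.03125, 0.375), ∇F = (-3.375, 1.6875) → (-1.03125, 0.375) − 0.125·(-3.375, 1.6875) = (-0.609375, 0.1640625)
F(-0.609375, 0.1640625) = 0.67730712890625

0.67730712890625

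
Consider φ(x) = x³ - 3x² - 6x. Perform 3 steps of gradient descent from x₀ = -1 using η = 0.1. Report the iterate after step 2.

-1.987

φ′(x) = 3x² - 6x - 6
Step 1: φ′(-1) = 3; x₁ = -1 − 0.1·3 = -1.3
Step 2: φ′(-1.3) = 6.87; x₂ = -1.3 − 0.1·6.87 = -1.987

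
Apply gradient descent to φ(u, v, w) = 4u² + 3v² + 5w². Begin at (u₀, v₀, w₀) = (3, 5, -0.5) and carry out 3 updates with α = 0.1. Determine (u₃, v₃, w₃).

∇φ = (8u, 6v, 10w)
Step 1: at (3, 5, -0.5), ∇φ = (24, 30, -5) → (3, 5, -0.5) − 0.1·(24, 30, -5) = (0.6, 2, 0)
Step 2: at (0.6, 2, 0), ∇φ = (4.8, 12, 0) → (0.6, 2, 0) − 0.1·(4.8, 12, 0) = (0.12, 0.8, 0)
Step 3: at (0.12, 0.8, 0), ∇φ = (0.96, 4.8, 0) → (0.12, 0.8, 0) − 0.1·(0.96, 4.8, 0) = (0.024, 0.32, 0)

(0.024, 0.32, 0)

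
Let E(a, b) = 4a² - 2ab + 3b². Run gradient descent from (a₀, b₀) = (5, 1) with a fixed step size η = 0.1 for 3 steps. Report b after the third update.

0.424

∇E = (8a - 2b, -2a + 6b)
(a₁, b₁) = (5, 1) − 0.1·(38, -4) = (1.2, 1.4)
(a₂, b₂) = (1.2, 1.4) − 0.1·(6.8, 6) = (0.52, 0.8)
(a₃, b₃) = (0.52, 0.8) − 0.1·(2.56, 3.76) = (0.264, 0.424)
b = 0.424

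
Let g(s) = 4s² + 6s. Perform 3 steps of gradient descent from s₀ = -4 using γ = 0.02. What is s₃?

g′(s) = 8s + 6
Step 1: g′(-4) = -26; s₁ = -4 − 0.02·(-26) = -3.48
Step 2: g′(-3.48) = -21.84; s₂ = -3.48 − 0.02·(-21.84) = -3.0432
Step 3: g′(-3.0432) = -18.3456; s₃ = -3.0432 − 0.02·(-18.3456) = -2.676288

-2.676288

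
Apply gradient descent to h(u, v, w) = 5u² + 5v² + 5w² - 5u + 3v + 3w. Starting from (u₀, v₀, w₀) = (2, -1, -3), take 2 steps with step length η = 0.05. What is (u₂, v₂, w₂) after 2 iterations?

(0.875, -0.475, -0.975)

∇h = (10u - 5, 10v + 3, 10w + 3)
(u₁, v₁, w₁) = (2, -1, -3) − 0.05·(15, -7, -27) = (1.25, -0.65, -1.65)
(u₂, v₂, w₂) = (1.25, -0.65, -1.65) − 0.05·(7.5, -3.5, -13.5) = (0.875, -0.475, -0.975)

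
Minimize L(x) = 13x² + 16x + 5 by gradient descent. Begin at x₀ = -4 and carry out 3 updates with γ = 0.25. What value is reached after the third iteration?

562.5

L′(x) = 26x + 16
x₁ = -4 − 0.25·(-88) = 18
x₂ = 18 − 0.25·484 = -103
x₃ = -103 − 0.25·(-2662) = 562.5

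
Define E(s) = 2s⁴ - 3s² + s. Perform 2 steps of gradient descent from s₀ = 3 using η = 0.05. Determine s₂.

125.19595

E′(s) = 8s³ - 6s + 1
Step 1: E′(3) = 199; s₁ = 3 − 0.05·199 = -6.95
Step 2: E′(-6.95) = -2642.919; s₂ = -6.95 − 0.05·(-2642.919) = 125.19595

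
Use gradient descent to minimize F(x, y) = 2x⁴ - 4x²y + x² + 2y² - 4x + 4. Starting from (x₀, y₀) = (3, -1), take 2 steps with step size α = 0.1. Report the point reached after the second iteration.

(7555.0624, 181.576)

∇F = (8x³ - 8xy + 2x - 4, -4x² + 4y)
(x₁, y₁) = (3, -1) − 0.1·(242, -40) = (-21.2, 3)
(x₂, y₂) = (-21.2, 3) − 0.1·(-75762.624, -1785.76) = (7555.0624, 181.576)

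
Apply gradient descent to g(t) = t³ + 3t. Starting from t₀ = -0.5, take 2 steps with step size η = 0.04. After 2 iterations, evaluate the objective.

g′(t) = 3t² + 3
Step 1: g′(-0.5) = 3.75; t₁ = -0.5 − 0.04·3.75 = -0.65
Step 2: g′(-0.65) = 4.2675; t₂ = -0.65 − 0.04·4.2675 = -0.8207
g(-0.8207) = -3.014881245743

-3.014881245743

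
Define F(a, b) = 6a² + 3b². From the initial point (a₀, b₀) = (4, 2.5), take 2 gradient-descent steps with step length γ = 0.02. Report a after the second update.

2.3104

∇F = (12a, 6b)
(a₁, b₁) = (4, 2.5) − 0.02·(48, 15) = (3.04, 2.2)
(a₂, b₂) = (3.04, 2.2) − 0.02·(36.48, 13.2) = (2.3104, 1.936)
a = 2.3104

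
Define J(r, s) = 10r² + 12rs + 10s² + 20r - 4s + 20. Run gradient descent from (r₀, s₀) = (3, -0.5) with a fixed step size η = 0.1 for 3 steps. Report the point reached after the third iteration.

(-17.696, -14.748)

∇J = (20r + 12s + 20, 12r + 20s - 4)
(r₁, s₁) = (3, -0.5) − 0.1·(74, 22) = (-4.4, -2.7)
(r₂, s₂) = (-4.4, -2.7) − 0.1·(-100.4, -110.8) = (5.64, 8.38)
(r₃, s₃) = (5.64, 8.38) − 0.1·(233.36, 231.28) = (-17.696, -14.748)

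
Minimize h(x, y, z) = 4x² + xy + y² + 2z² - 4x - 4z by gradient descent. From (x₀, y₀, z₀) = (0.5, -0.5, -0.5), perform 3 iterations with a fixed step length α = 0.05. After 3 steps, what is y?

-0.4353125

∇h = (8x + y - 4, x + 2y, 4z - 4)
(x₁, y₁, z₁) = (0.5, -0.5, -0.5) − 0.05·(-0.5, -0.5, -6) = (0.525, -0.475, -0.2)
(x₂, y₂, z₂) = (0.525, -0.475, -0.2) − 0.05·(-0.275, -0.425, -4.8) = (0.53875, -0.45375, 0.04)
(x₃, y₃, z₃) = (0.53875, -0.45375, 0.04) − 0.05·(-0.14375, -0.36875, -3.84) = (0.5459375, -0.4353125, 0.232)
y = -0.4353125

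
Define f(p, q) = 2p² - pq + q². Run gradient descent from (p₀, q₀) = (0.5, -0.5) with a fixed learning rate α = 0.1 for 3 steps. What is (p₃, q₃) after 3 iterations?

(0.0435, -0.1925)

∇f = (4p - q, -p + 2q)
(p₁, q₁) = (0.5, -0.5) − 0.1·(2.5, -1.5) = (0.25, -0.35)
(p₂, q₂) = (0.25, -0.35) − 0.1·(1.35, -0.95) = (0.115, -0.255)
(p₃, q₃) = (0.115, -0.255) − 0.1·(0.715, -0.625) = (0.0435, -0.1925)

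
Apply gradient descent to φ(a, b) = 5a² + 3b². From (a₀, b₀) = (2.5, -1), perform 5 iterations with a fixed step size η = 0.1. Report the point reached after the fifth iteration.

(0, -0.01024)

∇φ = (10a, 6b)
Step 1: at (2.5, -1), ∇φ = (25, -6) → (2.5, -1) − 0.1·(25, -6) = (0, -0.4)
Step 2: at (0, -0.4), ∇φ = (0, -2.4) → (0, -0.4) − 0.1·(0, -2.4) = (0, -0.16)
Step 3: at (0, -0.16), ∇φ = (0, -0.96) → (0, -0.16) − 0.1·(0, -0.96) = (0, -0.064)
Step 4: at (0, -0.064), ∇φ = (0, -0.384) → (0, -0.064) − 0.1·(0, -0.384) = (0, -0.0256)
Step 5: at (0, -0.0256), ∇φ = (0, -0.1536) → (0, -0.0256) − 0.1·(0, -0.1536) = (0, -0.01024)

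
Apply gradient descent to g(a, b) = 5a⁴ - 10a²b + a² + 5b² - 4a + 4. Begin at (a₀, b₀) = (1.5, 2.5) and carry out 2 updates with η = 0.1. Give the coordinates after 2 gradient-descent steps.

∇g = (20a³ - 20ab + 2a - 4, -10a² + 10b)
Step 1: at (1.5, 2.5), ∇g = (-8.5, 2.5) → (1.5, 2.5) − 0.1·(-8.5, 2.5) = (2.35, 2.25)
Step 2: at (2.35, 2.25), ∇g = (154.5075, -32.725) → (2.35, 2.25) − 0.1·(154.5075, -32.725) = (-13.10075, 5.5225)

(-13.10075, 5.5225)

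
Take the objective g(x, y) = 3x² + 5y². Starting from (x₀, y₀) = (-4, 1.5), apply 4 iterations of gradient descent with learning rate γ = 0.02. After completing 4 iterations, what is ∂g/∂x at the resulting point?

-14.39268864

∇g = (6x, 10y)
Step 1: at (-4, 1.5), ∇g = (-24, 15) → (-4, 1.5) − 0.02·(-24, 15) = (-3.52, 1.2)
Step 2: at (-3.52, 1.2), ∇g = (-21.12, 12) → (-3.52, 1.2) − 0.02·(-21.12, 12) = (-3.0976, 0.96)
Step 3: at (-3.0976, 0.96), ∇g = (-18.5856, 9.6) → (-3.0976, 0.96) − 0.02·(-18.5856, 9.6) = (-2.725888, 0.768)
Step 4: at (-2.725888, 0.768), ∇g = (-16.355328, 7.68) → (-2.725888, 0.768) − 0.02·(-16.355328, 7.68) = (-2.39878144, 0.6144)
∂g/∂x at (-2.39878144, 0.6144) = -14.39268864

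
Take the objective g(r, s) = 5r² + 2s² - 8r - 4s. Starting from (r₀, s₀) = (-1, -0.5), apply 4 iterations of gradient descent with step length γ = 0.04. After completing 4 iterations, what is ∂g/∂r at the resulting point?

∇g = (10r - 8, 4s - 4)
(r₁, s₁) = (-1, -0.5) − 0.04·(-18, -6) = (-0.28, -0.26)
(r₂, s₂) = (-0.28, -0.26) − 0.04·(-10.8, -5.04) = (0.152, -0.0584)
(r₃, s₃) = (0.152, -0.0584) − 0.04·(-6.48, -4.2336) = (0.4112, 0.110944)
(r₄, s₄) = (0.4112, 0.110944) − 0.04·(-3.888, -3.556224) = (0.56672, 0.25319296)
∂g/∂r at (0.56672, 0.25319296) = -2.3328

-2.3328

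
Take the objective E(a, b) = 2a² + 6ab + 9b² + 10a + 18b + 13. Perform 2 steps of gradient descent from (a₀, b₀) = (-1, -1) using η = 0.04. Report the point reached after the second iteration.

∇E = (4a + 6b + 10, 6a + 18b + 18)
(a₁, b₁) = (-1, -1) − 0.04·(0, -6) = (-1, -0.76)
(a₂, b₂) = (-1, -0.76) − 0.04·(1.44, -1.68) = (-1.0576, -0.6928)

(-1.0576, -0.6928)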